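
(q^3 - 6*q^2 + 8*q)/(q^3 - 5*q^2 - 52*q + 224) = q*(q - 2)/(q^2 - q - 56)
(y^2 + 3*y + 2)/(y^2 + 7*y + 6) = (y + 2)/(y + 6)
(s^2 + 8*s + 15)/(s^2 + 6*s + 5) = (s + 3)/(s + 1)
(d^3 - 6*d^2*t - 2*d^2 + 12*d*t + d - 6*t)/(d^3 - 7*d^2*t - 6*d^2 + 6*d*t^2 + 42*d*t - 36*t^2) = (-d^2 + 2*d - 1)/(-d^2 + d*t + 6*d - 6*t)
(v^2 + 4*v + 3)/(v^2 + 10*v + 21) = (v + 1)/(v + 7)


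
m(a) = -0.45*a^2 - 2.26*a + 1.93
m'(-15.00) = 11.24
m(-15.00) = -65.42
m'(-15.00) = 11.24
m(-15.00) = -65.42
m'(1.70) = -3.79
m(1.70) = -3.21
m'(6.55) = -8.16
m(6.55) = -32.18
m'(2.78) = -4.76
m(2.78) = -7.83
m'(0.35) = -2.58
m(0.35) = 1.08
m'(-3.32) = 0.73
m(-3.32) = 4.47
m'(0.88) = -3.05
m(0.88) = -0.41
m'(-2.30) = -0.19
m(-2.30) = 4.75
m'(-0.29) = -2.00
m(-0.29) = 2.55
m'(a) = -0.9*a - 2.26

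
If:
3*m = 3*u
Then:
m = u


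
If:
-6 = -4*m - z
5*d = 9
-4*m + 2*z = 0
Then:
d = 9/5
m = 1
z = 2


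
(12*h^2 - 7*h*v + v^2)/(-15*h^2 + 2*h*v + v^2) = (-4*h + v)/(5*h + v)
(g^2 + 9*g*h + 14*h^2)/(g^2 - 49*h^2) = (g + 2*h)/(g - 7*h)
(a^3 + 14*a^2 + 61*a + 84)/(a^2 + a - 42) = (a^2 + 7*a + 12)/(a - 6)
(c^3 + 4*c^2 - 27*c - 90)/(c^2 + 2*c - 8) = (c^3 + 4*c^2 - 27*c - 90)/(c^2 + 2*c - 8)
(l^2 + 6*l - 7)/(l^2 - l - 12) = (-l^2 - 6*l + 7)/(-l^2 + l + 12)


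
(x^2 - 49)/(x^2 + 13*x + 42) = (x - 7)/(x + 6)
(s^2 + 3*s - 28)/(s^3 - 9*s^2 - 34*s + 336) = (s^2 + 3*s - 28)/(s^3 - 9*s^2 - 34*s + 336)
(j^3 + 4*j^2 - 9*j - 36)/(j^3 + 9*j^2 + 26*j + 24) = (j - 3)/(j + 2)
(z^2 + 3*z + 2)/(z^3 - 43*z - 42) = (z + 2)/(z^2 - z - 42)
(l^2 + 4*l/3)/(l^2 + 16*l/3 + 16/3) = l/(l + 4)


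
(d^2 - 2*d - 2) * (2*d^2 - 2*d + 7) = 2*d^4 - 6*d^3 + 7*d^2 - 10*d - 14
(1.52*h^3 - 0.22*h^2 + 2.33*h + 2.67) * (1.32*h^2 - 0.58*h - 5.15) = 2.0064*h^5 - 1.172*h^4 - 4.6248*h^3 + 3.306*h^2 - 13.5481*h - 13.7505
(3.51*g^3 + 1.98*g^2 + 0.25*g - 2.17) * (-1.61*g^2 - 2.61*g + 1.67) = -5.6511*g^5 - 12.3489*g^4 + 0.291399999999999*g^3 + 6.1478*g^2 + 6.0812*g - 3.6239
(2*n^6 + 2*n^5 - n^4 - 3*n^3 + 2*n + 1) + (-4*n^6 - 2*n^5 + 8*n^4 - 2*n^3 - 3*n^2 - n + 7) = -2*n^6 + 7*n^4 - 5*n^3 - 3*n^2 + n + 8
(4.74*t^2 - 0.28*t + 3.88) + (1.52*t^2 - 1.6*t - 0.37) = 6.26*t^2 - 1.88*t + 3.51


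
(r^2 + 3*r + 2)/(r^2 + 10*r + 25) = (r^2 + 3*r + 2)/(r^2 + 10*r + 25)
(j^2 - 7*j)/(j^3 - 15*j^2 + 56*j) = 1/(j - 8)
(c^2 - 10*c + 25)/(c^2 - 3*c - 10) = (c - 5)/(c + 2)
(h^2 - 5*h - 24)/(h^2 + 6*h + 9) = (h - 8)/(h + 3)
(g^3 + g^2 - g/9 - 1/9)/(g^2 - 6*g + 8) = (g^3 + g^2 - g/9 - 1/9)/(g^2 - 6*g + 8)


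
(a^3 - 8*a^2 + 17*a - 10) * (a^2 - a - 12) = a^5 - 9*a^4 + 13*a^3 + 69*a^2 - 194*a + 120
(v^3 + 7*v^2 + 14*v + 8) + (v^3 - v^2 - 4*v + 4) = 2*v^3 + 6*v^2 + 10*v + 12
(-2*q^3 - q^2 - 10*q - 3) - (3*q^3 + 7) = -5*q^3 - q^2 - 10*q - 10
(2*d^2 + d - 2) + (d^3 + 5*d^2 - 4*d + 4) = d^3 + 7*d^2 - 3*d + 2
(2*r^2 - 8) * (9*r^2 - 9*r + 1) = 18*r^4 - 18*r^3 - 70*r^2 + 72*r - 8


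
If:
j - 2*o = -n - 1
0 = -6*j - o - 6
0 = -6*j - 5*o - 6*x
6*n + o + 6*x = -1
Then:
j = -53/60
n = -91/60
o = -7/10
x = 22/15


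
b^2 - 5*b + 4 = (b - 4)*(b - 1)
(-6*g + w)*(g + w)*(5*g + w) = -30*g^3 - 31*g^2*w + w^3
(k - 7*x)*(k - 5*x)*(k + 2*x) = k^3 - 10*k^2*x + 11*k*x^2 + 70*x^3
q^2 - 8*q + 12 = (q - 6)*(q - 2)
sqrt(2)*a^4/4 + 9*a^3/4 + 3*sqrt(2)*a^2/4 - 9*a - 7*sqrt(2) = (a/2 + 1)*(a - 2)*(a + 7*sqrt(2)/2)*(sqrt(2)*a/2 + 1)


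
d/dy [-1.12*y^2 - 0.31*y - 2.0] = -2.24*y - 0.31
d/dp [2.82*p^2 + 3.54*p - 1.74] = 5.64*p + 3.54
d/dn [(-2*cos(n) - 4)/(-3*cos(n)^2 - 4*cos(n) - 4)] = 2*(3*cos(n)^2 + 12*cos(n) + 4)*sin(n)/(-3*sin(n)^2 + 4*cos(n) + 7)^2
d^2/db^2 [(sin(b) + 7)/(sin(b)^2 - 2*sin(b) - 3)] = (-sin(b)^4 - 29*sin(b)^3 + 55*sin(b)^2 - 119*sin(b) + 86)/((sin(b) - 3)^3*(sin(b) + 1)^2)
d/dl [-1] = 0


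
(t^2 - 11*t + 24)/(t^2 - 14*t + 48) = (t - 3)/(t - 6)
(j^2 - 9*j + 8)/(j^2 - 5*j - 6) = (-j^2 + 9*j - 8)/(-j^2 + 5*j + 6)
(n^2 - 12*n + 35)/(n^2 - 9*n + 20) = (n - 7)/(n - 4)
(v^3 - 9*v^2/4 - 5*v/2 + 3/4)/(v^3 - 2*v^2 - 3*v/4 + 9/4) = (4*v^2 - 13*v + 3)/(4*v^2 - 12*v + 9)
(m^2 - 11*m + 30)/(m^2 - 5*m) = (m - 6)/m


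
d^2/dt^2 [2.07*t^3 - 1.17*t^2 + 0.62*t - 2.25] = 12.42*t - 2.34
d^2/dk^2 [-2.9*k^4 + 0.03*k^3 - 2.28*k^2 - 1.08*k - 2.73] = -34.8*k^2 + 0.18*k - 4.56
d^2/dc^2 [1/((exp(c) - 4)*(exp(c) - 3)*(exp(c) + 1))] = (9*exp(5*c) - 66*exp(4*c) + 154*exp(3*c) - 198*exp(2*c) + 313*exp(c) - 60)*exp(c)/(exp(9*c) - 18*exp(8*c) + 123*exp(7*c) - 360*exp(6*c) + 183*exp(5*c) + 1206*exp(4*c) - 1603*exp(3*c) - 1692*exp(2*c) + 2160*exp(c) + 1728)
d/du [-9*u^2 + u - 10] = 1 - 18*u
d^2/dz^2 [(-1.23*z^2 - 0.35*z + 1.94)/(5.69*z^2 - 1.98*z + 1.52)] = (5.6843418860808e-14*z^4 - 50.378122*z^3 + 440.685948*z^2 - 112.976088*z - 26.136496)/(184.220009*z^6 - 192.314034*z^5 + 214.556244*z^4 - 110.510136*z^3 + 57.315552*z^2 - 13.723776*z + 3.511808)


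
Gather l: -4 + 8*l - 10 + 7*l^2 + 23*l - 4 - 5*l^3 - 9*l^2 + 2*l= -5*l^3 - 2*l^2 + 33*l - 18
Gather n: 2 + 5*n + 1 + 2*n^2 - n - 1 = 2*n^2 + 4*n + 2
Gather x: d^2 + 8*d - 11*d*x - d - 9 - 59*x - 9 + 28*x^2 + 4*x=d^2 + 7*d + 28*x^2 + x*(-11*d - 55) - 18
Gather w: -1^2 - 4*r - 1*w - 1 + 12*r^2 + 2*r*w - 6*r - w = 12*r^2 - 10*r + w*(2*r - 2) - 2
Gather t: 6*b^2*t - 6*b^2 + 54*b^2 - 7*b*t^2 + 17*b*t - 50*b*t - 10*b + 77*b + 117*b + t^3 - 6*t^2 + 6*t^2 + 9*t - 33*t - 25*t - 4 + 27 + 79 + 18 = 48*b^2 - 7*b*t^2 + 184*b + t^3 + t*(6*b^2 - 33*b - 49) + 120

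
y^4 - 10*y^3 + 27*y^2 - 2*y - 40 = (y - 5)*(y - 4)*(y - 2)*(y + 1)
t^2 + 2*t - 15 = (t - 3)*(t + 5)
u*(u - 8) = u^2 - 8*u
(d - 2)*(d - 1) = d^2 - 3*d + 2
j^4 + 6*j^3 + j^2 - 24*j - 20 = (j - 2)*(j + 1)*(j + 2)*(j + 5)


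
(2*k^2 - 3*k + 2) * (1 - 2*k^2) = -4*k^4 + 6*k^3 - 2*k^2 - 3*k + 2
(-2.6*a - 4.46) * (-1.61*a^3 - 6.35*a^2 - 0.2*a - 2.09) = 4.186*a^4 + 23.6906*a^3 + 28.841*a^2 + 6.326*a + 9.3214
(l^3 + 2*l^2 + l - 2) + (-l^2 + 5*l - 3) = l^3 + l^2 + 6*l - 5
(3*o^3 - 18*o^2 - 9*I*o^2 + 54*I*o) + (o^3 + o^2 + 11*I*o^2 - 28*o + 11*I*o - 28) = 4*o^3 - 17*o^2 + 2*I*o^2 - 28*o + 65*I*o - 28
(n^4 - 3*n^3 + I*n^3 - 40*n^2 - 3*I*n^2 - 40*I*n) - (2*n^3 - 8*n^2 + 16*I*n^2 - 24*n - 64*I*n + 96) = n^4 - 5*n^3 + I*n^3 - 32*n^2 - 19*I*n^2 + 24*n + 24*I*n - 96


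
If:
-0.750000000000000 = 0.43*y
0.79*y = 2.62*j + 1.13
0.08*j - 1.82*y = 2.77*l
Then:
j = -0.96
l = 1.12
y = -1.74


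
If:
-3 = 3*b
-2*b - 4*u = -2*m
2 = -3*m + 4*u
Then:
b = -1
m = 0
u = 1/2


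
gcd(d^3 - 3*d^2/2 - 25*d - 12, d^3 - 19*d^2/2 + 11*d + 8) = d + 1/2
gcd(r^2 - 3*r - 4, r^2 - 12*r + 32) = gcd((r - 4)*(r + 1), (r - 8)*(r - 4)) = r - 4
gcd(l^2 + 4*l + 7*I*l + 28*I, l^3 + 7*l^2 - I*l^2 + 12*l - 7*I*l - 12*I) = l + 4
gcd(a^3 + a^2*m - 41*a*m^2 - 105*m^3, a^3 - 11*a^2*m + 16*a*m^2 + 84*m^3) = a - 7*m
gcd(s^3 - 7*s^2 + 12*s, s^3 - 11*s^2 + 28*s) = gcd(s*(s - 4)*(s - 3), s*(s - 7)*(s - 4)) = s^2 - 4*s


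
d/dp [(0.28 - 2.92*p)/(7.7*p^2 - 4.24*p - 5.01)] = (22.484*p^2 - 4.312*p + 15.8164)/(59.29*p^4 - 65.296*p^3 - 59.1764*p^2 + 42.4848*p + 25.1001)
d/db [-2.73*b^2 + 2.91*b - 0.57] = 2.91 - 5.46*b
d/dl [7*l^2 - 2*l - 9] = 14*l - 2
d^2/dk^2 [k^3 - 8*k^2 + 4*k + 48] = 6*k - 16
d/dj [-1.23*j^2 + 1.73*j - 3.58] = 1.73 - 2.46*j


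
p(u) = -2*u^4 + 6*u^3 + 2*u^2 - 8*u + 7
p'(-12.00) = 16360.00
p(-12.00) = -51449.00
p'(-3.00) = 358.00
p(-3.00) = -275.00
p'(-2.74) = 280.74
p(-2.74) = -192.22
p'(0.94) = 5.02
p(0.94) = 4.67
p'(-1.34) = 38.21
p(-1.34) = 0.43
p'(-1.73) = 80.37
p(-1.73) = -22.16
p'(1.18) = 8.64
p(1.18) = 6.33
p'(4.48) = -348.14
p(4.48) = -254.85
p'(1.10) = 7.53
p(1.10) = 5.68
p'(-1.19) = 26.21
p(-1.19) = 5.23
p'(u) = -8*u^3 + 18*u^2 + 4*u - 8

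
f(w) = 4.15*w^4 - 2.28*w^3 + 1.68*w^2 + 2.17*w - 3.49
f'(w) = 16.6*w^3 - 6.84*w^2 + 3.36*w + 2.17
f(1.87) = 42.28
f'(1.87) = 93.09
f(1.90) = 45.14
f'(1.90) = 97.72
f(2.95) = 273.29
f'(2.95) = 378.72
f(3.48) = 536.96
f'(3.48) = 630.62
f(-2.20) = 121.36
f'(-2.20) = -215.08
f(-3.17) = 498.21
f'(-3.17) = -606.01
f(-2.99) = 397.68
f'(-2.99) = -512.76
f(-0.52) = -3.54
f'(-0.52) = -3.76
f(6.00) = 4955.93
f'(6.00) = 3361.69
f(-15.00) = 218130.71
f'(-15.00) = -57612.23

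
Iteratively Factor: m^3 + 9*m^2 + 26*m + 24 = (m + 3)*(m^2 + 6*m + 8) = (m + 2)*(m + 3)*(m + 4)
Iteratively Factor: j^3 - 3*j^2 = (j)*(j^2 - 3*j) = j*(j - 3)*(j)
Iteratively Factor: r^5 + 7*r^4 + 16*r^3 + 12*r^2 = (r)*(r^4 + 7*r^3 + 16*r^2 + 12*r) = r*(r + 2)*(r^3 + 5*r^2 + 6*r) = r*(r + 2)*(r + 3)*(r^2 + 2*r) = r^2*(r + 2)*(r + 3)*(r + 2)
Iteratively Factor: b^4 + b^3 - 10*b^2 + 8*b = (b + 4)*(b^3 - 3*b^2 + 2*b) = (b - 1)*(b + 4)*(b^2 - 2*b) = b*(b - 1)*(b + 4)*(b - 2)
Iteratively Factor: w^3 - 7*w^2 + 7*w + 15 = (w - 5)*(w^2 - 2*w - 3) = (w - 5)*(w + 1)*(w - 3)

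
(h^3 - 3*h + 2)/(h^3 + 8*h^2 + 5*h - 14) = (h - 1)/(h + 7)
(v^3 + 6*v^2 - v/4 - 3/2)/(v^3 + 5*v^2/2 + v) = (v^2 + 11*v/2 - 3)/(v*(v + 2))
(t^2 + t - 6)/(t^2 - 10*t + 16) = (t + 3)/(t - 8)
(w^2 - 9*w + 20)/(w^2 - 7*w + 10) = (w - 4)/(w - 2)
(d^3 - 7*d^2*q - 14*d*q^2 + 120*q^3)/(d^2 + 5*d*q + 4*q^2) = (d^2 - 11*d*q + 30*q^2)/(d + q)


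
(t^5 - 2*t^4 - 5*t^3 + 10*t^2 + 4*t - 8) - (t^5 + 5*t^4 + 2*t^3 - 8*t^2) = -7*t^4 - 7*t^3 + 18*t^2 + 4*t - 8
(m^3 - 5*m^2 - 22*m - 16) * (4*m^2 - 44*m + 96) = 4*m^5 - 64*m^4 + 228*m^3 + 424*m^2 - 1408*m - 1536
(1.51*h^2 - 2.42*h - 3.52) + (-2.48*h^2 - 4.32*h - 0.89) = -0.97*h^2 - 6.74*h - 4.41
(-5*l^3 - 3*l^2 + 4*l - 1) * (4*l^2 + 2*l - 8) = -20*l^5 - 22*l^4 + 50*l^3 + 28*l^2 - 34*l + 8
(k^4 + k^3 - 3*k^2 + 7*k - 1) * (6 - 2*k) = -2*k^5 + 4*k^4 + 12*k^3 - 32*k^2 + 44*k - 6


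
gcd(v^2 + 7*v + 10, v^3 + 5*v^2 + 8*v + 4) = v + 2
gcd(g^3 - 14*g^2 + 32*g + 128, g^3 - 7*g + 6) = 1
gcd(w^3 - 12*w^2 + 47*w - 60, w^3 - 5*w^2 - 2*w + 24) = w^2 - 7*w + 12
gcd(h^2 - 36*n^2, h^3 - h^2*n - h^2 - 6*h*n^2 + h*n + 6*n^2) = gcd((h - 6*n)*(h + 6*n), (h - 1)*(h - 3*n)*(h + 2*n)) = 1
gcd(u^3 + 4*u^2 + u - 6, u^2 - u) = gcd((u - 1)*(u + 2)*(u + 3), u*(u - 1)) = u - 1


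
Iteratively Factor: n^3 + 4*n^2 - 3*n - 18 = (n + 3)*(n^2 + n - 6) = (n + 3)^2*(n - 2)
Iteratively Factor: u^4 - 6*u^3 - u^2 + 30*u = (u)*(u^3 - 6*u^2 - u + 30) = u*(u - 3)*(u^2 - 3*u - 10) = u*(u - 5)*(u - 3)*(u + 2)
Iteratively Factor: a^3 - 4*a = (a)*(a^2 - 4) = a*(a - 2)*(a + 2)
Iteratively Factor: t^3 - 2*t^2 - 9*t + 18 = (t - 2)*(t^2 - 9) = (t - 2)*(t + 3)*(t - 3)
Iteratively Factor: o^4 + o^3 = (o)*(o^3 + o^2) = o^2*(o^2 + o) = o^2*(o + 1)*(o)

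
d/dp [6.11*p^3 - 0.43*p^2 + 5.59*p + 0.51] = 18.33*p^2 - 0.86*p + 5.59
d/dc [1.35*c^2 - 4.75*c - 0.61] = 2.7*c - 4.75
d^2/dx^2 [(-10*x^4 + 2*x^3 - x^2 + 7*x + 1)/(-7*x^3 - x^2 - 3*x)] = 2*(-137*x^6 - 813*x^5 - 234*x^4 + 63*x^3 - 66*x^2 - 9*x - 9)/(x^3*(343*x^6 + 147*x^5 + 462*x^4 + 127*x^3 + 198*x^2 + 27*x + 27))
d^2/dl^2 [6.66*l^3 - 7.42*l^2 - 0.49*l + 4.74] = 39.96*l - 14.84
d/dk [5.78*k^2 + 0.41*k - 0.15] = 11.56*k + 0.41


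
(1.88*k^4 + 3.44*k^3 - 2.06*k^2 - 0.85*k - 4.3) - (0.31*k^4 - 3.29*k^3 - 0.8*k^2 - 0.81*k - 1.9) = 1.57*k^4 + 6.73*k^3 - 1.26*k^2 - 0.0399999999999999*k - 2.4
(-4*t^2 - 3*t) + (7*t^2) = 3*t^2 - 3*t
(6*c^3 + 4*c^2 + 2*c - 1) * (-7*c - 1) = -42*c^4 - 34*c^3 - 18*c^2 + 5*c + 1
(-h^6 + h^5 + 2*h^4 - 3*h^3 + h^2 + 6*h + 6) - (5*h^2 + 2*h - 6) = -h^6 + h^5 + 2*h^4 - 3*h^3 - 4*h^2 + 4*h + 12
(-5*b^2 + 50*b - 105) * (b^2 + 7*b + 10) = -5*b^4 + 15*b^3 + 195*b^2 - 235*b - 1050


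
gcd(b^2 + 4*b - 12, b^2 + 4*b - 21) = 1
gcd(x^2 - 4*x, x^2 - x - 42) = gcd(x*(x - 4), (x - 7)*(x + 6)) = 1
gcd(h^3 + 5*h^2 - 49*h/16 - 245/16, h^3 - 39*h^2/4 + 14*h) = h - 7/4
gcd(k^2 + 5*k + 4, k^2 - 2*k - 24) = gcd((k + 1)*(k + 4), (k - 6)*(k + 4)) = k + 4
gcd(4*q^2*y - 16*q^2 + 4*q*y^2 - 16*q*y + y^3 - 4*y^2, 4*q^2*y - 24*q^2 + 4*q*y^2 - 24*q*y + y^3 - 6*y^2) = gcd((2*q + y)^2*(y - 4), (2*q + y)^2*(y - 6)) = 4*q^2 + 4*q*y + y^2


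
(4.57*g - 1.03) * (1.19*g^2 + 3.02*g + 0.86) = 5.4383*g^3 + 12.5757*g^2 + 0.8196*g - 0.8858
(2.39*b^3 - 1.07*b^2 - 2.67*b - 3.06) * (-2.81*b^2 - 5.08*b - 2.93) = -6.7159*b^5 - 9.1345*b^4 + 5.9356*b^3 + 25.2973*b^2 + 23.3679*b + 8.9658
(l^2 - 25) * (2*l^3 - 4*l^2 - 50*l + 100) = 2*l^5 - 4*l^4 - 100*l^3 + 200*l^2 + 1250*l - 2500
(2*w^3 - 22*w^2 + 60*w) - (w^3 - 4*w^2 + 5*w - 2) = w^3 - 18*w^2 + 55*w + 2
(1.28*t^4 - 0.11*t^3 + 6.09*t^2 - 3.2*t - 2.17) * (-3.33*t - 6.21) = -4.2624*t^5 - 7.5825*t^4 - 19.5966*t^3 - 27.1629*t^2 + 27.0981*t + 13.4757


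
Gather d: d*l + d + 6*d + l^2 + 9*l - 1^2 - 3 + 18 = d*(l + 7) + l^2 + 9*l + 14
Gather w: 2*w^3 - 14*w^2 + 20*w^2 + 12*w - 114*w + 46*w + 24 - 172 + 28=2*w^3 + 6*w^2 - 56*w - 120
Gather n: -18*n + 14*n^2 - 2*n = 14*n^2 - 20*n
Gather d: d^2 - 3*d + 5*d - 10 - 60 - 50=d^2 + 2*d - 120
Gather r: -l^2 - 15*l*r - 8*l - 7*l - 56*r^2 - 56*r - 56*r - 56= -l^2 - 15*l - 56*r^2 + r*(-15*l - 112) - 56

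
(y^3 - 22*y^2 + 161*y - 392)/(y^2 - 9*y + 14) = (y^2 - 15*y + 56)/(y - 2)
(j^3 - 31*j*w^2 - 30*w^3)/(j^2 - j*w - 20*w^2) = (-j^3 + 31*j*w^2 + 30*w^3)/(-j^2 + j*w + 20*w^2)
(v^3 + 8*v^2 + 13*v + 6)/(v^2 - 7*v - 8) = (v^2 + 7*v + 6)/(v - 8)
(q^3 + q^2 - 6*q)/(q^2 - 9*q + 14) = q*(q + 3)/(q - 7)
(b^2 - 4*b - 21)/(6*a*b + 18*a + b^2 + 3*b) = (b - 7)/(6*a + b)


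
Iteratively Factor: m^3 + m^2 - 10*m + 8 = (m - 2)*(m^2 + 3*m - 4) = (m - 2)*(m + 4)*(m - 1)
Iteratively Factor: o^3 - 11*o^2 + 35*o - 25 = (o - 1)*(o^2 - 10*o + 25) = (o - 5)*(o - 1)*(o - 5)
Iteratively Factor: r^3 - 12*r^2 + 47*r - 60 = (r - 3)*(r^2 - 9*r + 20) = (r - 5)*(r - 3)*(r - 4)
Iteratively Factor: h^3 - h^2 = (h)*(h^2 - h) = h*(h - 1)*(h)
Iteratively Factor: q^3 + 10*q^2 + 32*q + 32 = (q + 4)*(q^2 + 6*q + 8) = (q + 4)^2*(q + 2)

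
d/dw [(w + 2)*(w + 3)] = 2*w + 5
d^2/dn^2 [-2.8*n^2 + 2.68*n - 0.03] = -5.60000000000000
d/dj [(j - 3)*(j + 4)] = 2*j + 1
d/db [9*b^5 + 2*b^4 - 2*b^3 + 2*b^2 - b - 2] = 45*b^4 + 8*b^3 - 6*b^2 + 4*b - 1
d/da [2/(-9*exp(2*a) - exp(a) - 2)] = (36*exp(a) + 2)*exp(a)/(9*exp(2*a) + exp(a) + 2)^2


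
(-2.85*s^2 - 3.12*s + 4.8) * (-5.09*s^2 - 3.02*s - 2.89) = 14.5065*s^4 + 24.4878*s^3 - 6.7731*s^2 - 5.4792*s - 13.872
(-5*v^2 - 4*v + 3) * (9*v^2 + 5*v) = -45*v^4 - 61*v^3 + 7*v^2 + 15*v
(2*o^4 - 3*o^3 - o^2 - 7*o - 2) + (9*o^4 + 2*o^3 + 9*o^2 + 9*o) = 11*o^4 - o^3 + 8*o^2 + 2*o - 2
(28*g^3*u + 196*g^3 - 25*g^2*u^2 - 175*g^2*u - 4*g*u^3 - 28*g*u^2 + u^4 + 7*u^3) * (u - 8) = 28*g^3*u^2 - 28*g^3*u - 1568*g^3 - 25*g^2*u^3 + 25*g^2*u^2 + 1400*g^2*u - 4*g*u^4 + 4*g*u^3 + 224*g*u^2 + u^5 - u^4 - 56*u^3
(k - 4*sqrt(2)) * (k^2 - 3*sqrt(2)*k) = k^3 - 7*sqrt(2)*k^2 + 24*k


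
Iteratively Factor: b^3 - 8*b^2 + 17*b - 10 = (b - 2)*(b^2 - 6*b + 5) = (b - 5)*(b - 2)*(b - 1)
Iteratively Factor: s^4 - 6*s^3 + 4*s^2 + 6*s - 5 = (s + 1)*(s^3 - 7*s^2 + 11*s - 5) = (s - 5)*(s + 1)*(s^2 - 2*s + 1) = (s - 5)*(s - 1)*(s + 1)*(s - 1)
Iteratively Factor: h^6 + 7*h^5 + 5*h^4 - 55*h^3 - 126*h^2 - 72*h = (h + 2)*(h^5 + 5*h^4 - 5*h^3 - 45*h^2 - 36*h) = (h + 2)*(h + 3)*(h^4 + 2*h^3 - 11*h^2 - 12*h) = (h + 1)*(h + 2)*(h + 3)*(h^3 + h^2 - 12*h) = (h + 1)*(h + 2)*(h + 3)*(h + 4)*(h^2 - 3*h) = h*(h + 1)*(h + 2)*(h + 3)*(h + 4)*(h - 3)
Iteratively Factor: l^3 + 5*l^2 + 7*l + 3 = (l + 3)*(l^2 + 2*l + 1) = (l + 1)*(l + 3)*(l + 1)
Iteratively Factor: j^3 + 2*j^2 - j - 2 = (j - 1)*(j^2 + 3*j + 2) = (j - 1)*(j + 1)*(j + 2)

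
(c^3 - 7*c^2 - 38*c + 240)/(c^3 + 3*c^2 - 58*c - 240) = (c - 5)/(c + 5)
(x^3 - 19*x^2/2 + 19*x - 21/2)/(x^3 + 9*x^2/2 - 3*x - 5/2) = (2*x^2 - 17*x + 21)/(2*x^2 + 11*x + 5)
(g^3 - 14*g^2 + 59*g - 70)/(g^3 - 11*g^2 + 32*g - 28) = (g - 5)/(g - 2)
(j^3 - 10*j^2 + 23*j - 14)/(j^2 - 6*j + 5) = (j^2 - 9*j + 14)/(j - 5)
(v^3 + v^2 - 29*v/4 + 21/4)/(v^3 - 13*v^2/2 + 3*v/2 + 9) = (2*v^2 + 5*v - 7)/(2*(v^2 - 5*v - 6))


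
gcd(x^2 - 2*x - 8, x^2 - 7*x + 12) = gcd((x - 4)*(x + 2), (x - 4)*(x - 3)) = x - 4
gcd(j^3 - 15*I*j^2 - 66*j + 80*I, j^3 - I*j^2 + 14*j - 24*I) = j - 2*I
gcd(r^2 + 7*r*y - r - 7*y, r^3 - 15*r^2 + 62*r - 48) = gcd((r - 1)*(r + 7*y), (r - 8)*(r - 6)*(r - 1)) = r - 1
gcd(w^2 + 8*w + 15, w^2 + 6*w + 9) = w + 3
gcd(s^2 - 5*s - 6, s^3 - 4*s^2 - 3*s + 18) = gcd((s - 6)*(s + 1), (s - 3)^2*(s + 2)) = 1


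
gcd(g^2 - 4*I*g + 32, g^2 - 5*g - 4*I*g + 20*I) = 1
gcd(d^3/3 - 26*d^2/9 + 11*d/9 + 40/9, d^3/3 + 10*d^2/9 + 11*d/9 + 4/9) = d + 1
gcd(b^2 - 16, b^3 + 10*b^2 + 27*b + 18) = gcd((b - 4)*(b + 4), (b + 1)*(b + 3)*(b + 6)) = 1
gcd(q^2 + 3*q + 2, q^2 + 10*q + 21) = 1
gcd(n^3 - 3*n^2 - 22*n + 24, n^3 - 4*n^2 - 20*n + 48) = n^2 - 2*n - 24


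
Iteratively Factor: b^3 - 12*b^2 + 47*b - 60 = (b - 3)*(b^2 - 9*b + 20) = (b - 5)*(b - 3)*(b - 4)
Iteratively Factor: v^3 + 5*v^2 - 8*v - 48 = (v + 4)*(v^2 + v - 12) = (v + 4)^2*(v - 3)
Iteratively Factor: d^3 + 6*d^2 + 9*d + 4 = (d + 1)*(d^2 + 5*d + 4) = (d + 1)*(d + 4)*(d + 1)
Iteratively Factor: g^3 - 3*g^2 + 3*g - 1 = (g - 1)*(g^2 - 2*g + 1) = (g - 1)^2*(g - 1)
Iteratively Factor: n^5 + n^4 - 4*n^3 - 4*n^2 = (n + 1)*(n^4 - 4*n^2) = n*(n + 1)*(n^3 - 4*n) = n*(n + 1)*(n + 2)*(n^2 - 2*n) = n^2*(n + 1)*(n + 2)*(n - 2)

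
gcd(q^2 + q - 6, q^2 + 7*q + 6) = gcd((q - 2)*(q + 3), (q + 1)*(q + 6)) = 1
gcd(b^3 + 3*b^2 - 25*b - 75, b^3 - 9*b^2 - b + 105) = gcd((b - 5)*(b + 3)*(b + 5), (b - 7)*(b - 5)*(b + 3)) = b^2 - 2*b - 15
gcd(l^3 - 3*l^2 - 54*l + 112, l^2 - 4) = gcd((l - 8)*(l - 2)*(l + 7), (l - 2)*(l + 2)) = l - 2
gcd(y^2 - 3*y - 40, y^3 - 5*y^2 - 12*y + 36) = 1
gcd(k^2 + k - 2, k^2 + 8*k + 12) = k + 2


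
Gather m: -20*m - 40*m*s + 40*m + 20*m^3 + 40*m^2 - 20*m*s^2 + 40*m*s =20*m^3 + 40*m^2 + m*(20 - 20*s^2)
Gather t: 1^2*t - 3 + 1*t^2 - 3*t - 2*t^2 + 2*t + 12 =9 - t^2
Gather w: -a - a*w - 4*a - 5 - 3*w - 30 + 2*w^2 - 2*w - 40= -5*a + 2*w^2 + w*(-a - 5) - 75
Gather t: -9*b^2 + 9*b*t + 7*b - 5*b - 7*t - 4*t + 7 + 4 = -9*b^2 + 2*b + t*(9*b - 11) + 11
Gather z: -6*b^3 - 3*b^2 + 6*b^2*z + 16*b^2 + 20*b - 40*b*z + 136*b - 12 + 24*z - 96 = -6*b^3 + 13*b^2 + 156*b + z*(6*b^2 - 40*b + 24) - 108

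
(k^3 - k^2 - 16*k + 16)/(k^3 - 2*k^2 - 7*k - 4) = (k^2 + 3*k - 4)/(k^2 + 2*k + 1)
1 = 1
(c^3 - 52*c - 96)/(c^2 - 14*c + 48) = (c^2 + 8*c + 12)/(c - 6)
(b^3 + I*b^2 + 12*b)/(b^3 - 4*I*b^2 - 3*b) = (b + 4*I)/(b - I)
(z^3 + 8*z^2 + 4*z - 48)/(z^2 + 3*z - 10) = (z^2 + 10*z + 24)/(z + 5)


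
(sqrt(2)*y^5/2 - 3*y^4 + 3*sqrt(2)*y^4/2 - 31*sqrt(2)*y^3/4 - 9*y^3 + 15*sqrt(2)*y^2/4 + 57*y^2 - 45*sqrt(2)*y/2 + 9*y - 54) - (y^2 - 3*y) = sqrt(2)*y^5/2 - 3*y^4 + 3*sqrt(2)*y^4/2 - 31*sqrt(2)*y^3/4 - 9*y^3 + 15*sqrt(2)*y^2/4 + 56*y^2 - 45*sqrt(2)*y/2 + 12*y - 54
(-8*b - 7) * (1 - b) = 8*b^2 - b - 7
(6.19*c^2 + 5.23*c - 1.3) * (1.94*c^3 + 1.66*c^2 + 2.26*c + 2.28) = 12.0086*c^5 + 20.4216*c^4 + 20.1492*c^3 + 23.775*c^2 + 8.9864*c - 2.964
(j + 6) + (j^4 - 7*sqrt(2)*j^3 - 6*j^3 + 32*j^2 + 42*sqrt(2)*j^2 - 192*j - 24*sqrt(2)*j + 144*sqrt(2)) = j^4 - 7*sqrt(2)*j^3 - 6*j^3 + 32*j^2 + 42*sqrt(2)*j^2 - 191*j - 24*sqrt(2)*j + 6 + 144*sqrt(2)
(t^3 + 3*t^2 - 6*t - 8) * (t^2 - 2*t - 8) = t^5 + t^4 - 20*t^3 - 20*t^2 + 64*t + 64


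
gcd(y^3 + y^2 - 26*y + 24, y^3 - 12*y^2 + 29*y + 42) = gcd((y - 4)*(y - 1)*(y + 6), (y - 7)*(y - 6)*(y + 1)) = 1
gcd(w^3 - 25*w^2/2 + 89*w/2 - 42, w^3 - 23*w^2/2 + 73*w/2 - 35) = w - 7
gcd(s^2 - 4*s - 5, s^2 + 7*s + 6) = s + 1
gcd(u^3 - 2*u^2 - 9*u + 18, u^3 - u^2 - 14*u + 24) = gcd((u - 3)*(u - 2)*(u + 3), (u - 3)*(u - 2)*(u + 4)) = u^2 - 5*u + 6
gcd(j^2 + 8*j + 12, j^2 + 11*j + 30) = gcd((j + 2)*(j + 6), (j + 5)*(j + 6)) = j + 6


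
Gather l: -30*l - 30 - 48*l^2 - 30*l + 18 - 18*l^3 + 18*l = -18*l^3 - 48*l^2 - 42*l - 12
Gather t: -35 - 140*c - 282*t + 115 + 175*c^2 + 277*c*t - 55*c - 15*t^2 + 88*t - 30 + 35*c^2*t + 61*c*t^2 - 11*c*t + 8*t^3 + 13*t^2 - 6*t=175*c^2 - 195*c + 8*t^3 + t^2*(61*c - 2) + t*(35*c^2 + 266*c - 200) + 50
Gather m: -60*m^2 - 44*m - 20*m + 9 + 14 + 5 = -60*m^2 - 64*m + 28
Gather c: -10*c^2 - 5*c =-10*c^2 - 5*c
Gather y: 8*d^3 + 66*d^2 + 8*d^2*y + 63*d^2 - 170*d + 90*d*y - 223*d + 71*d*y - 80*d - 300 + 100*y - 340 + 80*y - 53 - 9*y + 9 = 8*d^3 + 129*d^2 - 473*d + y*(8*d^2 + 161*d + 171) - 684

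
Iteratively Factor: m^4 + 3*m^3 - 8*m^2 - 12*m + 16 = (m + 4)*(m^3 - m^2 - 4*m + 4) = (m + 2)*(m + 4)*(m^2 - 3*m + 2) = (m - 2)*(m + 2)*(m + 4)*(m - 1)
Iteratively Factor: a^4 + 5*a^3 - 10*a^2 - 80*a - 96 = (a + 2)*(a^3 + 3*a^2 - 16*a - 48) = (a - 4)*(a + 2)*(a^2 + 7*a + 12) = (a - 4)*(a + 2)*(a + 3)*(a + 4)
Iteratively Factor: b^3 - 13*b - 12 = (b + 3)*(b^2 - 3*b - 4) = (b + 1)*(b + 3)*(b - 4)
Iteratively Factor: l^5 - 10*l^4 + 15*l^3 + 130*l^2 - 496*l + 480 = (l + 4)*(l^4 - 14*l^3 + 71*l^2 - 154*l + 120) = (l - 2)*(l + 4)*(l^3 - 12*l^2 + 47*l - 60) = (l - 3)*(l - 2)*(l + 4)*(l^2 - 9*l + 20) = (l - 4)*(l - 3)*(l - 2)*(l + 4)*(l - 5)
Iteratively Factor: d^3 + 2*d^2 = (d)*(d^2 + 2*d) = d^2*(d + 2)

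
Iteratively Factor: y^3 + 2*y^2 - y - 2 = (y + 2)*(y^2 - 1) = (y - 1)*(y + 2)*(y + 1)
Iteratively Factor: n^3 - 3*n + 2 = (n + 2)*(n^2 - 2*n + 1) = (n - 1)*(n + 2)*(n - 1)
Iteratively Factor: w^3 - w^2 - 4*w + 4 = (w - 1)*(w^2 - 4) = (w - 2)*(w - 1)*(w + 2)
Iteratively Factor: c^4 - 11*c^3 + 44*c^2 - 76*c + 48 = (c - 2)*(c^3 - 9*c^2 + 26*c - 24) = (c - 3)*(c - 2)*(c^2 - 6*c + 8) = (c - 3)*(c - 2)^2*(c - 4)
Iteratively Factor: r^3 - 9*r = (r)*(r^2 - 9) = r*(r + 3)*(r - 3)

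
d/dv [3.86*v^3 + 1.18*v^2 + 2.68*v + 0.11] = 11.58*v^2 + 2.36*v + 2.68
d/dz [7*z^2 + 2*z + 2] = 14*z + 2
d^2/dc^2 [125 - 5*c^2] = -10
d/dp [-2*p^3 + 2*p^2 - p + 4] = -6*p^2 + 4*p - 1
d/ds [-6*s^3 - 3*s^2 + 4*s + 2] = -18*s^2 - 6*s + 4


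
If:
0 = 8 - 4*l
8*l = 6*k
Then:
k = 8/3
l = 2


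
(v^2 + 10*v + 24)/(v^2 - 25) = (v^2 + 10*v + 24)/(v^2 - 25)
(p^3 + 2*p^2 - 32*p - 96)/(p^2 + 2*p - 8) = (p^2 - 2*p - 24)/(p - 2)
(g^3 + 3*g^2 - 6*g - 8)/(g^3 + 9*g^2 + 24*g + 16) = (g - 2)/(g + 4)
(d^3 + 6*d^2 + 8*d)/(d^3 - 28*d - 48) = d/(d - 6)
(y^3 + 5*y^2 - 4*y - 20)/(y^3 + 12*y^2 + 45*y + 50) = (y - 2)/(y + 5)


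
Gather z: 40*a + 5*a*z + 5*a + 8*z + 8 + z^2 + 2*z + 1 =45*a + z^2 + z*(5*a + 10) + 9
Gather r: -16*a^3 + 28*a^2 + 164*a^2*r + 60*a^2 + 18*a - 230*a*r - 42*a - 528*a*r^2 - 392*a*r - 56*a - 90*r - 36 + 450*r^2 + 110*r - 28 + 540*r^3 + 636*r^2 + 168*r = -16*a^3 + 88*a^2 - 80*a + 540*r^3 + r^2*(1086 - 528*a) + r*(164*a^2 - 622*a + 188) - 64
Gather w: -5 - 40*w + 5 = -40*w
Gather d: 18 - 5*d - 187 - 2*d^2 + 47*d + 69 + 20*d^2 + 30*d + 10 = 18*d^2 + 72*d - 90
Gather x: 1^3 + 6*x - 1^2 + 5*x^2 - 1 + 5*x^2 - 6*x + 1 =10*x^2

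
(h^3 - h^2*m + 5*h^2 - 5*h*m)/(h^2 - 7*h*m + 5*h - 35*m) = h*(h - m)/(h - 7*m)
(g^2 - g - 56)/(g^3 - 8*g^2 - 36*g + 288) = (g + 7)/(g^2 - 36)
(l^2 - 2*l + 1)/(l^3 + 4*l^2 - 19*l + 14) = (l - 1)/(l^2 + 5*l - 14)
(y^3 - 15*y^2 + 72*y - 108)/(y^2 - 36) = (y^2 - 9*y + 18)/(y + 6)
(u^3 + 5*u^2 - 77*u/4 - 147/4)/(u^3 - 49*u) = (u^2 - 2*u - 21/4)/(u*(u - 7))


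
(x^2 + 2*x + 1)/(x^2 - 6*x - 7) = (x + 1)/(x - 7)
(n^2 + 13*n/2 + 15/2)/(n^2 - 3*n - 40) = (n + 3/2)/(n - 8)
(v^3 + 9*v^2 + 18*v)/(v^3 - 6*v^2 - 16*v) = (v^2 + 9*v + 18)/(v^2 - 6*v - 16)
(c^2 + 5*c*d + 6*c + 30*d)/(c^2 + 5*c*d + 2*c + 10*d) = (c + 6)/(c + 2)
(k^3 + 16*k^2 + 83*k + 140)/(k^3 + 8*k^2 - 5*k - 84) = (k + 5)/(k - 3)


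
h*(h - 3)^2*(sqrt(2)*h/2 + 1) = sqrt(2)*h^4/2 - 3*sqrt(2)*h^3 + h^3 - 6*h^2 + 9*sqrt(2)*h^2/2 + 9*h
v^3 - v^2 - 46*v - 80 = (v - 8)*(v + 2)*(v + 5)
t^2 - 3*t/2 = t*(t - 3/2)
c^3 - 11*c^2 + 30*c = c*(c - 6)*(c - 5)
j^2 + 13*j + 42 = (j + 6)*(j + 7)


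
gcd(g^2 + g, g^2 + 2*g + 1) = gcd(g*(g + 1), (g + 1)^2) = g + 1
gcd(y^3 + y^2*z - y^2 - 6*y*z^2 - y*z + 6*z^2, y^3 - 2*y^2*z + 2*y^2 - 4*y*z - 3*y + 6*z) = y^2 - 2*y*z - y + 2*z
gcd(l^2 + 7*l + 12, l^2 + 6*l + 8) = l + 4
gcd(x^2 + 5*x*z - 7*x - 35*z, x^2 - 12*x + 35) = x - 7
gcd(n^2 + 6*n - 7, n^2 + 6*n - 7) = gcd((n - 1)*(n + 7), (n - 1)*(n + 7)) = n^2 + 6*n - 7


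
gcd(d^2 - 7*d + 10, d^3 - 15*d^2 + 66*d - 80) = d^2 - 7*d + 10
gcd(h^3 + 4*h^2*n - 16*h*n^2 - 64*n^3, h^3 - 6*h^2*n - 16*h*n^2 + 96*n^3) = h^2 - 16*n^2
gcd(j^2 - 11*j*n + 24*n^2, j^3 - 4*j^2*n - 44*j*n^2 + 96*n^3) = j - 8*n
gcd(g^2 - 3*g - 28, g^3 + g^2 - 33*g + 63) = 1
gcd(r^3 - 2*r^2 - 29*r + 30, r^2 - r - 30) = r^2 - r - 30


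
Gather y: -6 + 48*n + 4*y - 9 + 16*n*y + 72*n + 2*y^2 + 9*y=120*n + 2*y^2 + y*(16*n + 13) - 15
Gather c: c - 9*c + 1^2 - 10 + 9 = -8*c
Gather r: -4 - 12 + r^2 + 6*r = r^2 + 6*r - 16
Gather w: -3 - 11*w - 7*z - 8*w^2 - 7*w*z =-8*w^2 + w*(-7*z - 11) - 7*z - 3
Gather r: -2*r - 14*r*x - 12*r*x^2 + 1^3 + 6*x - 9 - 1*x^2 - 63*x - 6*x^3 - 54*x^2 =r*(-12*x^2 - 14*x - 2) - 6*x^3 - 55*x^2 - 57*x - 8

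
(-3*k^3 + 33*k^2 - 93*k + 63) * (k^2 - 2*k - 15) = -3*k^5 + 39*k^4 - 114*k^3 - 246*k^2 + 1269*k - 945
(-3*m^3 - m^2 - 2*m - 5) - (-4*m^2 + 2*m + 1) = -3*m^3 + 3*m^2 - 4*m - 6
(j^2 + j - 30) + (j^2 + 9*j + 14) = 2*j^2 + 10*j - 16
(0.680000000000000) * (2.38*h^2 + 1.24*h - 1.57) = 1.6184*h^2 + 0.8432*h - 1.0676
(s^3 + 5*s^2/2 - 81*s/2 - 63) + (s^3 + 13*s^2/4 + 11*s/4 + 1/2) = 2*s^3 + 23*s^2/4 - 151*s/4 - 125/2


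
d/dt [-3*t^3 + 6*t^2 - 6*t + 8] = -9*t^2 + 12*t - 6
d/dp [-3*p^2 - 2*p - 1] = -6*p - 2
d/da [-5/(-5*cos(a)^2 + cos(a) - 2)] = 5*(10*cos(a) - 1)*sin(a)/(5*sin(a)^2 + cos(a) - 7)^2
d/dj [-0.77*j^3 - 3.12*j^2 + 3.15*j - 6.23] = -2.31*j^2 - 6.24*j + 3.15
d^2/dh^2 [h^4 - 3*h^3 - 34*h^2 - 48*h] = 12*h^2 - 18*h - 68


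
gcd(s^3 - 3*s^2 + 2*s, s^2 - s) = s^2 - s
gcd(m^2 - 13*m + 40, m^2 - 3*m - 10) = m - 5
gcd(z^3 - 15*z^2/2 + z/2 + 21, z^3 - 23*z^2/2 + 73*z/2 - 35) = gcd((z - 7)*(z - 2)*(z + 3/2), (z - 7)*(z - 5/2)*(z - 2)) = z^2 - 9*z + 14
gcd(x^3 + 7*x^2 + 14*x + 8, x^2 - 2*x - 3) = x + 1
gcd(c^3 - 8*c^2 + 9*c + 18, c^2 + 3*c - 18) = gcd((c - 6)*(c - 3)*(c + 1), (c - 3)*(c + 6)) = c - 3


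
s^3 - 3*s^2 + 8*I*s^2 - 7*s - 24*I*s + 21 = (s - 3)*(s + I)*(s + 7*I)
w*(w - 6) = w^2 - 6*w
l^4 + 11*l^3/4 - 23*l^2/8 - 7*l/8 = l*(l - 1)*(l + 1/4)*(l + 7/2)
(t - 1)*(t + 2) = t^2 + t - 2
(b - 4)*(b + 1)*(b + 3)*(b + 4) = b^4 + 4*b^3 - 13*b^2 - 64*b - 48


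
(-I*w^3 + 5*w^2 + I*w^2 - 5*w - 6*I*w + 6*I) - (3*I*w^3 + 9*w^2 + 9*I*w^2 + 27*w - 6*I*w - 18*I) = -4*I*w^3 - 4*w^2 - 8*I*w^2 - 32*w + 24*I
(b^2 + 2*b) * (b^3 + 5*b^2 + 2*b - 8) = b^5 + 7*b^4 + 12*b^3 - 4*b^2 - 16*b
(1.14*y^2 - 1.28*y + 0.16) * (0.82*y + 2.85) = 0.9348*y^3 + 2.1994*y^2 - 3.5168*y + 0.456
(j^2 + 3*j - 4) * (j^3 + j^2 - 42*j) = j^5 + 4*j^4 - 43*j^3 - 130*j^2 + 168*j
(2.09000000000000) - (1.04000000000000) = 1.05000000000000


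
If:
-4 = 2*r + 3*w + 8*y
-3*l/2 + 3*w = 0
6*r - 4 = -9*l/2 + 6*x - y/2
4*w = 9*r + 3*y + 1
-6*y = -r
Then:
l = -416/251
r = -114/251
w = -208/251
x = -7139/3012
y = -19/251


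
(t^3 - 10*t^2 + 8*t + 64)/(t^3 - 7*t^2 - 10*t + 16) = (t - 4)/(t - 1)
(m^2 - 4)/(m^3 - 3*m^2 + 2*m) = (m + 2)/(m*(m - 1))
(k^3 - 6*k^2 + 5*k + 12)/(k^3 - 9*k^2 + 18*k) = (k^2 - 3*k - 4)/(k*(k - 6))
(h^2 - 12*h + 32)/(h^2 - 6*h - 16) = (h - 4)/(h + 2)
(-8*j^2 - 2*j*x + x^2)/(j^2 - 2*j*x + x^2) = (-8*j^2 - 2*j*x + x^2)/(j^2 - 2*j*x + x^2)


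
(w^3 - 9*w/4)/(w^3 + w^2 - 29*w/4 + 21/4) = w*(2*w + 3)/(2*w^2 + 5*w - 7)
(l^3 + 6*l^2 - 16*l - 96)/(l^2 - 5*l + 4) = (l^2 + 10*l + 24)/(l - 1)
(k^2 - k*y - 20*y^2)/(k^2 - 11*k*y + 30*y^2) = (-k - 4*y)/(-k + 6*y)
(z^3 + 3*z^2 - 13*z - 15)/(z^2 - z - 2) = (z^2 + 2*z - 15)/(z - 2)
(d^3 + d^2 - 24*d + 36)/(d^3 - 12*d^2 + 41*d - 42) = (d + 6)/(d - 7)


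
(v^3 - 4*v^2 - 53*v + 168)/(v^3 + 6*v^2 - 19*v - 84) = (v^2 - 11*v + 24)/(v^2 - v - 12)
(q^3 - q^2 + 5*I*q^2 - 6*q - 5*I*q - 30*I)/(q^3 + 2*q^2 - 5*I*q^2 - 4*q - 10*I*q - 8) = (q^2 + q*(-3 + 5*I) - 15*I)/(q^2 - 5*I*q - 4)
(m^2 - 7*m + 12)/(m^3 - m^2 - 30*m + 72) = 1/(m + 6)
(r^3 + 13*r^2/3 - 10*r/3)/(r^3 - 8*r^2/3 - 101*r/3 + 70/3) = r/(r - 7)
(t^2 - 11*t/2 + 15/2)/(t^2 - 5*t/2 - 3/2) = (2*t - 5)/(2*t + 1)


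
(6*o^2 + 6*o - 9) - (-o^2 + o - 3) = 7*o^2 + 5*o - 6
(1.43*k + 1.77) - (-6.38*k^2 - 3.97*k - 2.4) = 6.38*k^2 + 5.4*k + 4.17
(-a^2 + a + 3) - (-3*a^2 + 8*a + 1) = 2*a^2 - 7*a + 2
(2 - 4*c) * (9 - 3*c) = 12*c^2 - 42*c + 18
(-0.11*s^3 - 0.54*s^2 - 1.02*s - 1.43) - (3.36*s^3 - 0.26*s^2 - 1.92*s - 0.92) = -3.47*s^3 - 0.28*s^2 + 0.9*s - 0.51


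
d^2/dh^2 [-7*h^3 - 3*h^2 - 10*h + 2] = -42*h - 6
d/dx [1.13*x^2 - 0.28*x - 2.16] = 2.26*x - 0.28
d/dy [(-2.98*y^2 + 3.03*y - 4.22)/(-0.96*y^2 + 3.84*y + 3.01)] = (-8.5344*y^2 - 26.042*y + 25.3251)/(0.9216*y^4 - 7.3728*y^3 + 8.9664*y^2 + 23.1168*y + 9.0601)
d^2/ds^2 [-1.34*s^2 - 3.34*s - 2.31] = -2.68000000000000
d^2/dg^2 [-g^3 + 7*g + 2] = -6*g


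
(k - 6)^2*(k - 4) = k^3 - 16*k^2 + 84*k - 144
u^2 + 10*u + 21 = (u + 3)*(u + 7)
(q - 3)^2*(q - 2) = q^3 - 8*q^2 + 21*q - 18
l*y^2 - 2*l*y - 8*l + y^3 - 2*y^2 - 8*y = (l + y)*(y - 4)*(y + 2)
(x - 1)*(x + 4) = x^2 + 3*x - 4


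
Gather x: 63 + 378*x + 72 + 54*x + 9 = 432*x + 144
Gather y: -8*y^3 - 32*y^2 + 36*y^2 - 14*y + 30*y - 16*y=-8*y^3 + 4*y^2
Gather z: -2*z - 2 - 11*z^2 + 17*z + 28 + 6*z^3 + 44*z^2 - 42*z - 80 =6*z^3 + 33*z^2 - 27*z - 54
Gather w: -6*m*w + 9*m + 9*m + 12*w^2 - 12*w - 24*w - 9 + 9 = 18*m + 12*w^2 + w*(-6*m - 36)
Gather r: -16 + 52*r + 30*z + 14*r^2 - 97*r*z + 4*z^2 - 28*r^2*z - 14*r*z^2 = r^2*(14 - 28*z) + r*(-14*z^2 - 97*z + 52) + 4*z^2 + 30*z - 16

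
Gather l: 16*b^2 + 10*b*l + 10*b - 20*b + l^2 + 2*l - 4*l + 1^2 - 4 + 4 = 16*b^2 - 10*b + l^2 + l*(10*b - 2) + 1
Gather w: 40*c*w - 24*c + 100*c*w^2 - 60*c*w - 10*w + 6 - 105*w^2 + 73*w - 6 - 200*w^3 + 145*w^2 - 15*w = -24*c - 200*w^3 + w^2*(100*c + 40) + w*(48 - 20*c)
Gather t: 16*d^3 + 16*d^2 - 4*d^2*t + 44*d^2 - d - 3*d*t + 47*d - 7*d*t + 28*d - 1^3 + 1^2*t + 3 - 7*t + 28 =16*d^3 + 60*d^2 + 74*d + t*(-4*d^2 - 10*d - 6) + 30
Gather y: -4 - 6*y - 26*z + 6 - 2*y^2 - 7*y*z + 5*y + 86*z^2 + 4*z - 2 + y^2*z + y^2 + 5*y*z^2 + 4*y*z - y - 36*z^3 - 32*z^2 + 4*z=y^2*(z - 1) + y*(5*z^2 - 3*z - 2) - 36*z^3 + 54*z^2 - 18*z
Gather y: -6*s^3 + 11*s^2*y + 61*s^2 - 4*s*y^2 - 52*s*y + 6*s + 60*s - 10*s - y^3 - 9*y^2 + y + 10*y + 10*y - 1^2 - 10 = -6*s^3 + 61*s^2 + 56*s - y^3 + y^2*(-4*s - 9) + y*(11*s^2 - 52*s + 21) - 11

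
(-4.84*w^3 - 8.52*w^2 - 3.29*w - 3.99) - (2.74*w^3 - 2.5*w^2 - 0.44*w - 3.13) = -7.58*w^3 - 6.02*w^2 - 2.85*w - 0.86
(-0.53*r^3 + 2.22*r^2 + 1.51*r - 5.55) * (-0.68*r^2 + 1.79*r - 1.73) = 0.3604*r^5 - 2.4583*r^4 + 3.8639*r^3 + 2.6363*r^2 - 12.5468*r + 9.6015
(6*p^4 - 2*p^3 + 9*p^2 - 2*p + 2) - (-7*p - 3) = 6*p^4 - 2*p^3 + 9*p^2 + 5*p + 5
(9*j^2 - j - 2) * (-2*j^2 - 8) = -18*j^4 + 2*j^3 - 68*j^2 + 8*j + 16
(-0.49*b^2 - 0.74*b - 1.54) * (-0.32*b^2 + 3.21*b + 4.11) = 0.1568*b^4 - 1.3361*b^3 - 3.8965*b^2 - 7.9848*b - 6.3294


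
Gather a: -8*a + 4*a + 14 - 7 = 7 - 4*a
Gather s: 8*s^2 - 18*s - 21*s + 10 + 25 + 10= 8*s^2 - 39*s + 45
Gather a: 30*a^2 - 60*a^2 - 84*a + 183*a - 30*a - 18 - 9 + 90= -30*a^2 + 69*a + 63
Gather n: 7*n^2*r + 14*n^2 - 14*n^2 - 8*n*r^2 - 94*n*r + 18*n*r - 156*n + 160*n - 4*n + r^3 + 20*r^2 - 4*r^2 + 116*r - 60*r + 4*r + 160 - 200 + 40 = 7*n^2*r + n*(-8*r^2 - 76*r) + r^3 + 16*r^2 + 60*r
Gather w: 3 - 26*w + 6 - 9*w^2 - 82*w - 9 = -9*w^2 - 108*w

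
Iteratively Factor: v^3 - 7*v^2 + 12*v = (v)*(v^2 - 7*v + 12) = v*(v - 3)*(v - 4)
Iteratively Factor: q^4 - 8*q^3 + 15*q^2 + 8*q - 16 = (q - 1)*(q^3 - 7*q^2 + 8*q + 16) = (q - 1)*(q + 1)*(q^2 - 8*q + 16) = (q - 4)*(q - 1)*(q + 1)*(q - 4)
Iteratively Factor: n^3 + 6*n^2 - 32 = (n + 4)*(n^2 + 2*n - 8) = (n - 2)*(n + 4)*(n + 4)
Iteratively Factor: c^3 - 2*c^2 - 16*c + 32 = (c + 4)*(c^2 - 6*c + 8) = (c - 2)*(c + 4)*(c - 4)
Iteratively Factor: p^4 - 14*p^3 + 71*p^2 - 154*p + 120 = (p - 4)*(p^3 - 10*p^2 + 31*p - 30) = (p - 4)*(p - 3)*(p^2 - 7*p + 10) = (p - 5)*(p - 4)*(p - 3)*(p - 2)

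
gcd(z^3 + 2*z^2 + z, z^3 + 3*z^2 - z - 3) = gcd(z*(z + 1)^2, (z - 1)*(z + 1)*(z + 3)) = z + 1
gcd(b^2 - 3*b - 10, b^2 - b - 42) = 1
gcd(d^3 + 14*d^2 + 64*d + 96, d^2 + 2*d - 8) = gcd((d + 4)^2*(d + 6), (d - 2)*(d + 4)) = d + 4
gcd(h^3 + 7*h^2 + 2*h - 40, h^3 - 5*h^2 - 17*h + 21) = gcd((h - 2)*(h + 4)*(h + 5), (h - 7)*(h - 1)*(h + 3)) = 1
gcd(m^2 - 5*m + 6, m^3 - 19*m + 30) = m^2 - 5*m + 6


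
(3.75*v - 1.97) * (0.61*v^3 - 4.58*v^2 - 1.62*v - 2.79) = 2.2875*v^4 - 18.3767*v^3 + 2.9476*v^2 - 7.2711*v + 5.4963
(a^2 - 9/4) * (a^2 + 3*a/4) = a^4 + 3*a^3/4 - 9*a^2/4 - 27*a/16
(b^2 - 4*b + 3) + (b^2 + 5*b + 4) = 2*b^2 + b + 7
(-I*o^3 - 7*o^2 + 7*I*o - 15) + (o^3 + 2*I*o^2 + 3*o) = o^3 - I*o^3 - 7*o^2 + 2*I*o^2 + 3*o + 7*I*o - 15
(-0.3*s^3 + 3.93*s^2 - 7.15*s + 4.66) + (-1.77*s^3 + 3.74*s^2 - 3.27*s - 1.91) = -2.07*s^3 + 7.67*s^2 - 10.42*s + 2.75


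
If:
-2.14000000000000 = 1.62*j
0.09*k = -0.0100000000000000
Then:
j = -1.32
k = -0.11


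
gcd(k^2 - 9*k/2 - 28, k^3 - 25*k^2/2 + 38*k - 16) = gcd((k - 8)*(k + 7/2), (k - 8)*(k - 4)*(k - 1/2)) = k - 8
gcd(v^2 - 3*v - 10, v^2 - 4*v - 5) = v - 5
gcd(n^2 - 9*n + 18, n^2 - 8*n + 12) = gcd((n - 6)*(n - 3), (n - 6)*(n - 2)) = n - 6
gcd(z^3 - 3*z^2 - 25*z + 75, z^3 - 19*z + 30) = z^2 + 2*z - 15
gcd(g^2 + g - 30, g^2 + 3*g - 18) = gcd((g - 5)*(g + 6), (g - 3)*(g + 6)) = g + 6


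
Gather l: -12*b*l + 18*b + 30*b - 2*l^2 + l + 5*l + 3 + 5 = 48*b - 2*l^2 + l*(6 - 12*b) + 8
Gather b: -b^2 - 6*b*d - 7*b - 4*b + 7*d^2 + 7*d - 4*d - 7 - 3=-b^2 + b*(-6*d - 11) + 7*d^2 + 3*d - 10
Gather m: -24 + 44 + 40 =60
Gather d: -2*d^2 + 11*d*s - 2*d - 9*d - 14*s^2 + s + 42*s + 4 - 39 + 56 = -2*d^2 + d*(11*s - 11) - 14*s^2 + 43*s + 21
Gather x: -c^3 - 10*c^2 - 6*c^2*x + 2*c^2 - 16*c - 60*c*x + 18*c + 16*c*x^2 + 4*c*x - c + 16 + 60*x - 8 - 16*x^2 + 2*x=-c^3 - 8*c^2 + c + x^2*(16*c - 16) + x*(-6*c^2 - 56*c + 62) + 8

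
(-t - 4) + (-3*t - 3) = -4*t - 7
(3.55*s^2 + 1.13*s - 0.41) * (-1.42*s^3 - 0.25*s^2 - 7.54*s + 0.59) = -5.041*s^5 - 2.4921*s^4 - 26.4673*s^3 - 6.3232*s^2 + 3.7581*s - 0.2419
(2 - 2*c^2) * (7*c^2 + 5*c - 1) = -14*c^4 - 10*c^3 + 16*c^2 + 10*c - 2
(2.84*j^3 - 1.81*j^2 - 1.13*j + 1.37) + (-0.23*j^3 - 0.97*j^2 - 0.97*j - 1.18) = 2.61*j^3 - 2.78*j^2 - 2.1*j + 0.19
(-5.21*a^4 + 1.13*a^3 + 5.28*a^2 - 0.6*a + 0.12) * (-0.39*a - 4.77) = 2.0319*a^5 + 24.411*a^4 - 7.4493*a^3 - 24.9516*a^2 + 2.8152*a - 0.5724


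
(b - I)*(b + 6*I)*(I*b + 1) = I*b^3 - 4*b^2 + 11*I*b + 6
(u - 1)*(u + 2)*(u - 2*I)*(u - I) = u^4 + u^3 - 3*I*u^3 - 4*u^2 - 3*I*u^2 - 2*u + 6*I*u + 4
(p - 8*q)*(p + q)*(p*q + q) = p^3*q - 7*p^2*q^2 + p^2*q - 8*p*q^3 - 7*p*q^2 - 8*q^3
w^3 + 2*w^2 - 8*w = w*(w - 2)*(w + 4)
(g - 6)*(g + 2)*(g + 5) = g^3 + g^2 - 32*g - 60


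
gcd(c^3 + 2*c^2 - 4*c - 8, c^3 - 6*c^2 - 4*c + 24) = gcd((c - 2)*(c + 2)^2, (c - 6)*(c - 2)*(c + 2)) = c^2 - 4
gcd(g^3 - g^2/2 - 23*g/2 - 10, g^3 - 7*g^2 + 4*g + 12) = g + 1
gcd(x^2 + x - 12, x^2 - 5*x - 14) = 1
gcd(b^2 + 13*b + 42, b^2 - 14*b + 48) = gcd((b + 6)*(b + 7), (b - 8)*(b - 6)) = 1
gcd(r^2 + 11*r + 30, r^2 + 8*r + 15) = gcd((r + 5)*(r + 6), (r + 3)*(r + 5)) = r + 5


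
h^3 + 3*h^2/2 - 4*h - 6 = (h - 2)*(h + 3/2)*(h + 2)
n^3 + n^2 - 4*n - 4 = (n - 2)*(n + 1)*(n + 2)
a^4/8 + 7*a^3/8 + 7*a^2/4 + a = a*(a/4 + 1/2)*(a/2 + 1/2)*(a + 4)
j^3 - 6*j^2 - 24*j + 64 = (j - 8)*(j - 2)*(j + 4)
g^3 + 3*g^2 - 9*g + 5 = (g - 1)^2*(g + 5)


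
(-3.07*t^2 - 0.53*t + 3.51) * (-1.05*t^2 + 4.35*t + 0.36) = 3.2235*t^4 - 12.798*t^3 - 7.0962*t^2 + 15.0777*t + 1.2636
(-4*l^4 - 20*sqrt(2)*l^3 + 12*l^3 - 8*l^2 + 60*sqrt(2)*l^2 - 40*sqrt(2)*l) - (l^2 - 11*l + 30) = -4*l^4 - 20*sqrt(2)*l^3 + 12*l^3 - 9*l^2 + 60*sqrt(2)*l^2 - 40*sqrt(2)*l + 11*l - 30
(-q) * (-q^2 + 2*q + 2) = q^3 - 2*q^2 - 2*q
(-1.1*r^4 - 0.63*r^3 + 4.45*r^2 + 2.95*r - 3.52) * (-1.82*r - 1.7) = 2.002*r^5 + 3.0166*r^4 - 7.028*r^3 - 12.934*r^2 + 1.3914*r + 5.984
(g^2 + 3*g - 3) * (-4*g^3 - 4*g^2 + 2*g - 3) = -4*g^5 - 16*g^4 + 2*g^3 + 15*g^2 - 15*g + 9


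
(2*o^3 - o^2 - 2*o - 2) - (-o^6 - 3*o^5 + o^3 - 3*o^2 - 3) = o^6 + 3*o^5 + o^3 + 2*o^2 - 2*o + 1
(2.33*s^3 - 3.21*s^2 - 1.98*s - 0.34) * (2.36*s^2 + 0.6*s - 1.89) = 5.4988*s^5 - 6.1776*s^4 - 11.0025*s^3 + 4.0765*s^2 + 3.5382*s + 0.6426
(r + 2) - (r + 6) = -4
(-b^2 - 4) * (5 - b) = b^3 - 5*b^2 + 4*b - 20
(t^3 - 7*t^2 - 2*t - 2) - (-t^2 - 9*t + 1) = t^3 - 6*t^2 + 7*t - 3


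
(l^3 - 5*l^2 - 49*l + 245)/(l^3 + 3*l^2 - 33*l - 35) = (l - 7)/(l + 1)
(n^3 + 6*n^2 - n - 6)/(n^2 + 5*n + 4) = (n^2 + 5*n - 6)/(n + 4)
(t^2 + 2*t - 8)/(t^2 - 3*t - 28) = (t - 2)/(t - 7)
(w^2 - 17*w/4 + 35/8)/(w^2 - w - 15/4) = (4*w - 7)/(2*(2*w + 3))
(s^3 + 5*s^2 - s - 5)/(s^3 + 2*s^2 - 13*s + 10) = (s + 1)/(s - 2)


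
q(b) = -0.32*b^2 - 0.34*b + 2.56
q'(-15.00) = 9.26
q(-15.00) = -64.34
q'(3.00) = -2.26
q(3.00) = -1.34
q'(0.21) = -0.47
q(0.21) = 2.47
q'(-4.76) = 2.71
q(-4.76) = -3.07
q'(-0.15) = -0.24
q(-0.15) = 2.60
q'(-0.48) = -0.03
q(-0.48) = 2.65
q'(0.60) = -0.72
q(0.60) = 2.24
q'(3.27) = -2.43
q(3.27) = -1.97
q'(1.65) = -1.40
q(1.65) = 1.13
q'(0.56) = -0.70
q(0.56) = 2.27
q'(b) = -0.64*b - 0.34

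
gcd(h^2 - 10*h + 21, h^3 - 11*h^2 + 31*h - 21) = h^2 - 10*h + 21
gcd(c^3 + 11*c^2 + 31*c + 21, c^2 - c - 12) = c + 3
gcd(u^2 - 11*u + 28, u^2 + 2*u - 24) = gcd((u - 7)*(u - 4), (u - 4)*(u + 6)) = u - 4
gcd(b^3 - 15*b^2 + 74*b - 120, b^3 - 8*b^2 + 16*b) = b - 4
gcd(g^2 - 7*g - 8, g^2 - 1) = g + 1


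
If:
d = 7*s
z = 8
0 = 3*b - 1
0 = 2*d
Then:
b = 1/3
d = 0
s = 0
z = 8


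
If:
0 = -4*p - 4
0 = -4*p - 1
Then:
No Solution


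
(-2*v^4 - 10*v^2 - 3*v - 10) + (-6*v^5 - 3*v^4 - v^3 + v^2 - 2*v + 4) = -6*v^5 - 5*v^4 - v^3 - 9*v^2 - 5*v - 6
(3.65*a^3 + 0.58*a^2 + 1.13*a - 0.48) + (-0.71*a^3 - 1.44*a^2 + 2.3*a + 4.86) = 2.94*a^3 - 0.86*a^2 + 3.43*a + 4.38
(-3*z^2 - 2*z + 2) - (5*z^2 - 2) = -8*z^2 - 2*z + 4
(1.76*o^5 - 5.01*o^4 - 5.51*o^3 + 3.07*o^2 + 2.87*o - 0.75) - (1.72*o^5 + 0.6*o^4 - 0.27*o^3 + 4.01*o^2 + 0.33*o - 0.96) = 0.04*o^5 - 5.61*o^4 - 5.24*o^3 - 0.94*o^2 + 2.54*o + 0.21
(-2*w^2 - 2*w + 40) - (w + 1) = -2*w^2 - 3*w + 39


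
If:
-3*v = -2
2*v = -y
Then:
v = 2/3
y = -4/3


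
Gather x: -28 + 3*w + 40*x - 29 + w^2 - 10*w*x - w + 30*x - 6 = w^2 + 2*w + x*(70 - 10*w) - 63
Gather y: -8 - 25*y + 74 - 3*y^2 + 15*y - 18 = -3*y^2 - 10*y + 48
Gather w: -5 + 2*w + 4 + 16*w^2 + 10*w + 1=16*w^2 + 12*w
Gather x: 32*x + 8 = 32*x + 8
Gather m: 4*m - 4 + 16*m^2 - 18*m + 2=16*m^2 - 14*m - 2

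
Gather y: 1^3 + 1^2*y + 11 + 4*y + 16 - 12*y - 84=-7*y - 56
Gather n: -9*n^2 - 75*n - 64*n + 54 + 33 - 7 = -9*n^2 - 139*n + 80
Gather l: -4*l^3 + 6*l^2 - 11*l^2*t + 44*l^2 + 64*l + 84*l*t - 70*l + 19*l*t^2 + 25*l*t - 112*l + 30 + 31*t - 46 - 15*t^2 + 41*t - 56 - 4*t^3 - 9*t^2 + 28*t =-4*l^3 + l^2*(50 - 11*t) + l*(19*t^2 + 109*t - 118) - 4*t^3 - 24*t^2 + 100*t - 72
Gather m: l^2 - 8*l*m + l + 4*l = l^2 - 8*l*m + 5*l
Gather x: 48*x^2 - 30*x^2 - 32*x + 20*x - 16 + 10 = 18*x^2 - 12*x - 6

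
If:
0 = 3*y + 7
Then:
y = -7/3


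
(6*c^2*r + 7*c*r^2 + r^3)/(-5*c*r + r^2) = (6*c^2 + 7*c*r + r^2)/(-5*c + r)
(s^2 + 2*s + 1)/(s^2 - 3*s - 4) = (s + 1)/(s - 4)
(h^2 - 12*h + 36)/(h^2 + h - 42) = (h - 6)/(h + 7)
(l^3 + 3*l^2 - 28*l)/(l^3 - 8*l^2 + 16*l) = (l + 7)/(l - 4)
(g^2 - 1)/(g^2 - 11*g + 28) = (g^2 - 1)/(g^2 - 11*g + 28)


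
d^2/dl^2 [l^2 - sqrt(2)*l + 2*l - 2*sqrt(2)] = 2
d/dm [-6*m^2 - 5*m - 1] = -12*m - 5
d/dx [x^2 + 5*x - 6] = 2*x + 5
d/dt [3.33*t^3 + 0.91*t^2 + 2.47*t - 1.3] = 9.99*t^2 + 1.82*t + 2.47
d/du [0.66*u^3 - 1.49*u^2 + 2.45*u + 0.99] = 1.98*u^2 - 2.98*u + 2.45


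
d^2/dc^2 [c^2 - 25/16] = 2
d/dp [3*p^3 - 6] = 9*p^2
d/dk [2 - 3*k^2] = -6*k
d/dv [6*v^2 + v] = 12*v + 1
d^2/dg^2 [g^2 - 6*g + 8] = 2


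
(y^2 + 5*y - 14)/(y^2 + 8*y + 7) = (y - 2)/(y + 1)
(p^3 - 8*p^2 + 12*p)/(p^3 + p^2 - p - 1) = p*(p^2 - 8*p + 12)/(p^3 + p^2 - p - 1)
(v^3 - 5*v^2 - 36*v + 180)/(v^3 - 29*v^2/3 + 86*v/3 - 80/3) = 3*(v^2 - 36)/(3*v^2 - 14*v + 16)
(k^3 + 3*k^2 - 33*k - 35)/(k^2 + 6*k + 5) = (k^2 + 2*k - 35)/(k + 5)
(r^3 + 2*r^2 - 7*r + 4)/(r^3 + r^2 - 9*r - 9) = (r^3 + 2*r^2 - 7*r + 4)/(r^3 + r^2 - 9*r - 9)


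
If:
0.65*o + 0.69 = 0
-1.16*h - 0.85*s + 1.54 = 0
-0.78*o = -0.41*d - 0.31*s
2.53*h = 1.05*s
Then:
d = -2.89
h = 0.48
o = -1.06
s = 1.16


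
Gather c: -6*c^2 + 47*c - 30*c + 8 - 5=-6*c^2 + 17*c + 3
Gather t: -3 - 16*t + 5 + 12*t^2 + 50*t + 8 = 12*t^2 + 34*t + 10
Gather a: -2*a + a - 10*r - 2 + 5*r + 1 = -a - 5*r - 1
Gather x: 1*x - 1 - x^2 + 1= -x^2 + x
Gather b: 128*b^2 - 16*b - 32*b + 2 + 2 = 128*b^2 - 48*b + 4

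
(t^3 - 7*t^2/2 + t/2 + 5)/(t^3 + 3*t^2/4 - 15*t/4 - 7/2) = 2*(2*t - 5)/(4*t + 7)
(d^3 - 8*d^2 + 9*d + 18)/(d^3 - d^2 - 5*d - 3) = (d - 6)/(d + 1)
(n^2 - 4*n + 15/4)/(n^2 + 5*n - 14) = (n^2 - 4*n + 15/4)/(n^2 + 5*n - 14)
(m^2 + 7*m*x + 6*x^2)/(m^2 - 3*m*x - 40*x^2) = (-m^2 - 7*m*x - 6*x^2)/(-m^2 + 3*m*x + 40*x^2)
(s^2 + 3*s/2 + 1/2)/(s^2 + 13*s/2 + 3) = (s + 1)/(s + 6)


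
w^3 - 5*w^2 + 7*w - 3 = (w - 3)*(w - 1)^2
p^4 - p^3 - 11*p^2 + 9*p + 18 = (p - 3)*(p - 2)*(p + 1)*(p + 3)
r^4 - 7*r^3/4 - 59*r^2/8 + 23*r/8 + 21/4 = (r - 7/2)*(r - 1)*(r + 3/4)*(r + 2)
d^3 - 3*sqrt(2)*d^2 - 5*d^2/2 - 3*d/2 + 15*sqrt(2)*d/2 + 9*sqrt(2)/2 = (d - 3)*(d + 1/2)*(d - 3*sqrt(2))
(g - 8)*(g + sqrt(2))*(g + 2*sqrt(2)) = g^3 - 8*g^2 + 3*sqrt(2)*g^2 - 24*sqrt(2)*g + 4*g - 32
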